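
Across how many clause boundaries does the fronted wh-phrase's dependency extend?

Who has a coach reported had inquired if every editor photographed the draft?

"who" is extracted from the subject of "inquired".
Boundaries crossed, outermost first: [Ø] — 1 in total.

1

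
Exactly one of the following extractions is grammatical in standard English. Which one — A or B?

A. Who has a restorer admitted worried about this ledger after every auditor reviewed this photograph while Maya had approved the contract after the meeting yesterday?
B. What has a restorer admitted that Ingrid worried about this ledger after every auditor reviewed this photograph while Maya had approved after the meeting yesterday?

A

In B, the wh-phrase is extracted from inside an adjunct island (introduced by "after"), which blocks movement.
In A, the extraction path crosses only that-complement boundaries, which are transparent.
So A is grammatical.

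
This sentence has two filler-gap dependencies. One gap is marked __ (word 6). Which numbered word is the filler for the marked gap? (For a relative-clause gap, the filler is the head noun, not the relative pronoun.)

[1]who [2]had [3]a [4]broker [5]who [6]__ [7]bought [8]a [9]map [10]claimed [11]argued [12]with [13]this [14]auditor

4

The marked gap is inside the relative clause, the subject of "bought".
Its filler is the head noun "broker" (via "who"), at word 4.
(The other dependency links word 1 to a gap after word 10.)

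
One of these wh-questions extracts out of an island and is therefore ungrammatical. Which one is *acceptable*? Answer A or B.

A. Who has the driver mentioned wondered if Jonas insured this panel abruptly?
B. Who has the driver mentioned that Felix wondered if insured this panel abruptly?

In B, the wh-phrase is extracted from inside a wh-island (introduced by "if"), which blocks movement.
In A, the extraction path crosses only that-complement boundaries, which are transparent.
So A is grammatical.

A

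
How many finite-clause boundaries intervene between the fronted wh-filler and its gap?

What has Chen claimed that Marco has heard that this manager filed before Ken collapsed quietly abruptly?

"what" is extracted from the object of "filed".
Boundaries crossed, outermost first: [that], [that] — 2 in total.

2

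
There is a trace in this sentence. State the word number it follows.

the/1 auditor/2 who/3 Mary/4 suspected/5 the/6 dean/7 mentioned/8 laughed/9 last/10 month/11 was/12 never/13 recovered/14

The displaced element is "the auditor" (word 2).
It is linked across 2 clause boundaries (Ø → Ø).
It functions as the subject of "laughed", so the gap sits immediately after word 8 ("mentioned").
Base order: Mary suspected the dean mentioned the auditor laughed last month.

8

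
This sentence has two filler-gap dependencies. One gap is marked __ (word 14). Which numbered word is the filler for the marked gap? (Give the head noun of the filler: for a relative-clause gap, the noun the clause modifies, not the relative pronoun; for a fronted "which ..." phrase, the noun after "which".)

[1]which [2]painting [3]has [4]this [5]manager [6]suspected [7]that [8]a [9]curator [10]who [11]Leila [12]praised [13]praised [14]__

The marked gap is the direct object of "praised".
Its filler is the fronted wh-phrase "which painting", at word 2.
(The other dependency links word 9 to a gap after word 12.)

2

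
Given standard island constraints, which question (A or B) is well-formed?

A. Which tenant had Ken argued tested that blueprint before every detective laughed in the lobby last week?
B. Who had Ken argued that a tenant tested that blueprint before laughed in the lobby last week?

A

In B, the wh-phrase is extracted from inside an adjunct island (introduced by "before"), which blocks movement.
In A, the extraction path crosses only that-complement boundaries, which are transparent.
So A is grammatical.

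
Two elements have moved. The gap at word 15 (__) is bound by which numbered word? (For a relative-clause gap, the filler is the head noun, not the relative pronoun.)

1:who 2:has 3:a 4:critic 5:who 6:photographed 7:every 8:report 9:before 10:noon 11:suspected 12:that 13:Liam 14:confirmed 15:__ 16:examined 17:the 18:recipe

The marked gap is the subject of "examined".
Its filler is the fronted wh-phrase "who", at word 1.
(The other dependency links word 4 to a gap after word 5.)

1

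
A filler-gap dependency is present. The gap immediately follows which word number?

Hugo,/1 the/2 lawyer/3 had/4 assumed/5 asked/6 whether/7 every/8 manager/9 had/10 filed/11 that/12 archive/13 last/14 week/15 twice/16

5

The displaced element is "Hugo" (word 1).
It is linked across 1 clause boundary (Ø).
It functions as the subject of "asked", so the gap sits immediately after word 5 ("assumed").
Base order: The lawyer had assumed that Hugo asked whether every manager had filed that archive last week twice.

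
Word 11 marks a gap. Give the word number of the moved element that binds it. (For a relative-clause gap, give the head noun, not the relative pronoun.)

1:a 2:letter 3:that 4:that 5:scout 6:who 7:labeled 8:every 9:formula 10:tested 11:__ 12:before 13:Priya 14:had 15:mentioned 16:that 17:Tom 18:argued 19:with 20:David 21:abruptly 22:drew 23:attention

2

The gap at 11 is the object of "tested", inside a relative clause.
The relative pronoun is "that" (word 3); it is bound by the head noun immediately before it.
Its filler is the head noun "letter", at word 2.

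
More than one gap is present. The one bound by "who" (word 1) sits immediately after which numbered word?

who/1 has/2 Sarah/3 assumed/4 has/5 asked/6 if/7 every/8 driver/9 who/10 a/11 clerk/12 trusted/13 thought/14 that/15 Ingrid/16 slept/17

4

The displaced element is "who" (word 1).
It is linked across 1 clause boundary (Ø).
It functions as the subject of "asked", so the gap sits immediately after word 4 ("assumed").
Base order: Sarah has assumed that who has asked if every driver who a clerk trusted thought that Ingrid slept.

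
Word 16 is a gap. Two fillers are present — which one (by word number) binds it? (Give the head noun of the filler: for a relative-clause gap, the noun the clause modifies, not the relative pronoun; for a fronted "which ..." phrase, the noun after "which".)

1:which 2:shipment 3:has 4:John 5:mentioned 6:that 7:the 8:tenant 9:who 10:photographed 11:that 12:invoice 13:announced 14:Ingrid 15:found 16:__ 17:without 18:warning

2

The marked gap is the direct object of "found".
Its filler is the fronted wh-phrase "which shipment", at word 2.
(The other dependency links word 8 to a gap after word 9.)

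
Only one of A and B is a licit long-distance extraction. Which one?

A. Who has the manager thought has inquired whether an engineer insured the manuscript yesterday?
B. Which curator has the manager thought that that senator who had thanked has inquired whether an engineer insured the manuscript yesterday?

A

In B, the wh-phrase is extracted from inside a complex-NP island (relative clause) (introduced by "who"), which blocks movement.
In A, the extraction path crosses only that-complement boundaries, which are transparent.
So A is grammatical.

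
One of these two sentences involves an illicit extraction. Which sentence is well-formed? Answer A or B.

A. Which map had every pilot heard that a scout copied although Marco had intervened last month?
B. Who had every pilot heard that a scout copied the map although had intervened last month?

In B, the wh-phrase is extracted from inside an adjunct island (introduced by "although"), which blocks movement.
In A, the extraction path crosses only that-complement boundaries, which are transparent.
So A is grammatical.

A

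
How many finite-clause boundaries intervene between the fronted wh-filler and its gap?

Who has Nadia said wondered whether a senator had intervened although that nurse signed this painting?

"who" is extracted from the subject of "wondered".
Boundaries crossed, outermost first: [Ø] — 1 in total.

1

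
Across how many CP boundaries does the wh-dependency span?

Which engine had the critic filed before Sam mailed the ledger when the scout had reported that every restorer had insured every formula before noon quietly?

"which engine" originates inside the matrix clause — no clause boundary is crossed.

0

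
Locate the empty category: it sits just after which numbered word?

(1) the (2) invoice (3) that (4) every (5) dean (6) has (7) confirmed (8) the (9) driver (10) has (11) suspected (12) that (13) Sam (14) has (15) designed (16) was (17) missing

15

The displaced element is "the invoice" (word 2).
It is linked across 2 clause boundaries (Ø → that).
It functions as the direct object of "designed", so the gap sits immediately after word 15 ("designed").
Base order: Every dean has confirmed the driver has suspected that Sam has designed the invoice.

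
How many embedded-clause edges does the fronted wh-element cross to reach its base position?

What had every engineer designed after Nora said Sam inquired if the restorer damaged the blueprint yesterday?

0

"what" originates inside the matrix clause — no clause boundary is crossed.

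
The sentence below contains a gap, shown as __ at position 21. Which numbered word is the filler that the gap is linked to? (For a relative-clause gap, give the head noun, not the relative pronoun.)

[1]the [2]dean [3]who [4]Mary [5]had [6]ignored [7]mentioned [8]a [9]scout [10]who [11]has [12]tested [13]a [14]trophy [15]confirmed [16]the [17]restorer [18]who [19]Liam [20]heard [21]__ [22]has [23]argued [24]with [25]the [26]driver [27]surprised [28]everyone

The gap at 21 is the subject of "argued", inside a relative clause.
The relative pronoun is "who" (word 18); it is bound by the head noun immediately before it.
Its filler is the head noun "restorer", at word 17.

17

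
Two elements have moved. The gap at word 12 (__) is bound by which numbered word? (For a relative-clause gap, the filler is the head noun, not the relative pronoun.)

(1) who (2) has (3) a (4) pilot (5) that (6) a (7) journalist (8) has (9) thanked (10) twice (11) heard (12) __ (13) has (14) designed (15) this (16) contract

The marked gap is the subject of "designed".
Its filler is the fronted wh-phrase "who", at word 1.
(The other dependency links word 4 to a gap after word 9.)

1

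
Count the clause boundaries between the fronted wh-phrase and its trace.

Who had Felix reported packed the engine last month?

1

"who" is extracted from the subject of "packed".
Boundaries crossed, outermost first: [Ø] — 1 in total.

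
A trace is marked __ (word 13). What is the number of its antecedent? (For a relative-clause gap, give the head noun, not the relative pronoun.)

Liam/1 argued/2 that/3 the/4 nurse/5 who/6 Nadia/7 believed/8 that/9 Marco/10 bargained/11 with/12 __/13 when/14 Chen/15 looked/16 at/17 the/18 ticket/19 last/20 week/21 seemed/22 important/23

5

The gap at 13 is the prepositional object of "bargained", inside a relative clause.
The relative pronoun is "who" (word 6); it is bound by the head noun immediately before it.
Its filler is the head noun "nurse", at word 5.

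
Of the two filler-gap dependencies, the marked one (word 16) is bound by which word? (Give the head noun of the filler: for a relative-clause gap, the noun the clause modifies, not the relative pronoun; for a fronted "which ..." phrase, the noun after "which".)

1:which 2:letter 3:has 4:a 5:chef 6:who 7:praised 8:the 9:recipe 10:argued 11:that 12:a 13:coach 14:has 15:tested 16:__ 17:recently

The marked gap is the direct object of "tested".
Its filler is the fronted wh-phrase "which letter", at word 2.
(The other dependency links word 5 to a gap after word 6.)

2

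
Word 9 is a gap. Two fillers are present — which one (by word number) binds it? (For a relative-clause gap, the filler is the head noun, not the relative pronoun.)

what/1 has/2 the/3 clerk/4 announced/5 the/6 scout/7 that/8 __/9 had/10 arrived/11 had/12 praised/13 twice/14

7

The marked gap is inside the relative clause, the subject of "arrived".
Its filler is the head noun "scout" (via "that"), at word 7.
(The other dependency links word 1 to a gap after word 13.)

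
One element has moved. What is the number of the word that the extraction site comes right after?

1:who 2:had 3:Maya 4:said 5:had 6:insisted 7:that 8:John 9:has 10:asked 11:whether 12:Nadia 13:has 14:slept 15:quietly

4

The displaced element is "who" (word 1).
It is linked across 1 clause boundary (Ø).
It functions as the subject of "insisted", so the gap sits immediately after word 4 ("said").
Base order: Maya had said who had insisted that John has asked whether Nadia has slept quietly.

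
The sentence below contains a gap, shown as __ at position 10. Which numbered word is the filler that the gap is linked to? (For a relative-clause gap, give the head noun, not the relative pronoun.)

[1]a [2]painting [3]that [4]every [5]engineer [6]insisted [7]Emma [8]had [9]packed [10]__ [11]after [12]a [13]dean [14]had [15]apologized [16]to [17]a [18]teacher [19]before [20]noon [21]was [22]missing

The gap at 10 is the object of "packed", inside a relative clause.
The relative pronoun is "that" (word 3); it is bound by the head noun immediately before it.
Its filler is the head noun "painting", at word 2.

2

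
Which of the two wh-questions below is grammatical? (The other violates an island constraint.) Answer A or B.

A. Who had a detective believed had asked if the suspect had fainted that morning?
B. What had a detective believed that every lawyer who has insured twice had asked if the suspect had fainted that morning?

In B, the wh-phrase is extracted from inside a complex-NP island (relative clause) (introduced by "who"), which blocks movement.
In A, the extraction path crosses only that-complement boundaries, which are transparent.
So A is grammatical.

A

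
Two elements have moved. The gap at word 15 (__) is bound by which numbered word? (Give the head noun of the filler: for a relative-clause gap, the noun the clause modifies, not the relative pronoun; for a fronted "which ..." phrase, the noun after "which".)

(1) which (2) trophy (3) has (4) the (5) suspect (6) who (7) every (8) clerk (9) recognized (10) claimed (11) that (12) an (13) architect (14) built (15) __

The marked gap is the direct object of "built".
Its filler is the fronted wh-phrase "which trophy", at word 2.
(The other dependency links word 5 to a gap after word 9.)

2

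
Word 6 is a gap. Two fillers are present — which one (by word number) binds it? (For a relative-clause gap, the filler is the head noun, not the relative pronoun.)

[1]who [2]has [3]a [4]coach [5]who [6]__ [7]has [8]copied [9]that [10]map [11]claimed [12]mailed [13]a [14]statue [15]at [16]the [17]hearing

4

The marked gap is inside the relative clause, the subject of "copied".
Its filler is the head noun "coach" (via "who"), at word 4.
(The other dependency links word 1 to a gap after word 11.)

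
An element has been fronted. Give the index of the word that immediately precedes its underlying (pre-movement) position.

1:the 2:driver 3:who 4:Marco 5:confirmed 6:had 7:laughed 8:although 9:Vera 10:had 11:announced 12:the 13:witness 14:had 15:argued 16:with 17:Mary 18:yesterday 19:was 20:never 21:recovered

5

The displaced element is "the driver" (word 2).
It is linked across 1 clause boundary (Ø).
It functions as the subject of "laughed", so the gap sits immediately after word 5 ("confirmed").
Base order: Marco confirmed that the driver had laughed although Vera had announced the witness had argued with Mary yesterday.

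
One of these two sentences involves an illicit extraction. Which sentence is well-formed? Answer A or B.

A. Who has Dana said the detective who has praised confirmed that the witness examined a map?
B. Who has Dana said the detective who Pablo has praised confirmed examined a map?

B

In A, the wh-phrase is extracted from inside a complex-NP island (relative clause) (introduced by "who"), which blocks movement.
In B, the extraction path crosses only that-complement boundaries, which are transparent.
So B is grammatical.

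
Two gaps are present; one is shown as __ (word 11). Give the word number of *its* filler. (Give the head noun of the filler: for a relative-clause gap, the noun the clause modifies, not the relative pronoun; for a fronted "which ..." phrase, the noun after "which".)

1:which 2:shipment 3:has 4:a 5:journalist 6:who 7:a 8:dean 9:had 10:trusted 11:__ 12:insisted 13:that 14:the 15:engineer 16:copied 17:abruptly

The marked gap is inside the relative clause, the direct object of "trusted".
Its filler is the head noun "journalist" (via "who"), at word 5.
(The other dependency links word 2 to a gap after word 16.)

5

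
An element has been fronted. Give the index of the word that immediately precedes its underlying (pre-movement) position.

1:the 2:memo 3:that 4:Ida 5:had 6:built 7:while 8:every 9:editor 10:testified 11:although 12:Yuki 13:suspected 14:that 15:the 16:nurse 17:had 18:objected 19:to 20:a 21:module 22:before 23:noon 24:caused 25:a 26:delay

The displaced element is "the memo" (word 2).
It functions as the direct object of "built", so the gap sits immediately after word 6 ("built").
Base order: Ida had built the memo while every editor testified although Yuki suspected that the nurse had objected to a module before noon.

6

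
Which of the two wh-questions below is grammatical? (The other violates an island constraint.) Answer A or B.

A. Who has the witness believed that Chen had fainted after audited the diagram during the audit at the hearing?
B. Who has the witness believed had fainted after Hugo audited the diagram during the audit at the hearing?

In A, the wh-phrase is extracted from inside an adjunct island (introduced by "after"), which blocks movement.
In B, the extraction path crosses only that-complement boundaries, which are transparent.
So B is grammatical.

B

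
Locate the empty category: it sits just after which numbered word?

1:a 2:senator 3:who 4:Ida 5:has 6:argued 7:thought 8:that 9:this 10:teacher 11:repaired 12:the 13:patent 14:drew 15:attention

6

The displaced element is "a senator" (word 2).
It is linked across 1 clause boundary (Ø).
It functions as the subject of "thought", so the gap sits immediately after word 6 ("argued").
Base order: Ida has argued that a senator thought that this teacher repaired the patent.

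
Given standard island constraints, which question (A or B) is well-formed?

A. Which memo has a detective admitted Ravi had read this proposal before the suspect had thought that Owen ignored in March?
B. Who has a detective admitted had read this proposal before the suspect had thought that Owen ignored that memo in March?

In A, the wh-phrase is extracted from inside an adjunct island (introduced by "before"), which blocks movement.
In B, the extraction path crosses only that-complement boundaries, which are transparent.
So B is grammatical.

B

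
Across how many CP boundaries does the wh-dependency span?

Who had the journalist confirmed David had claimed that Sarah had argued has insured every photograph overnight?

3

"who" is extracted from the subject of "insured".
Boundaries crossed, outermost first: [Ø], [that], [Ø] — 3 in total.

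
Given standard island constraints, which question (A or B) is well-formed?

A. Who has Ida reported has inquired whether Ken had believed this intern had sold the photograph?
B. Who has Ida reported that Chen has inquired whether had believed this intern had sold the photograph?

A

In B, the wh-phrase is extracted from inside a wh-island (introduced by "whether"), which blocks movement.
In A, the extraction path crosses only that-complement boundaries, which are transparent.
So A is grammatical.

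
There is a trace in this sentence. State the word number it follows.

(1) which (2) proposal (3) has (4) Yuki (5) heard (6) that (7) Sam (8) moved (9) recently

The displaced element is "which proposal" (word 2).
It is linked across 1 clause boundary (that).
It functions as the direct object of "moved", so the gap sits immediately after word 8 ("moved").
Base order: Yuki has heard that Sam moved which proposal recently.

8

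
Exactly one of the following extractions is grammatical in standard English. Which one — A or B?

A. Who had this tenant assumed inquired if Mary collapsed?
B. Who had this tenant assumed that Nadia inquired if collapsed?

A

In B, the wh-phrase is extracted from inside a wh-island (introduced by "if"), which blocks movement.
In A, the extraction path crosses only that-complement boundaries, which are transparent.
So A is grammatical.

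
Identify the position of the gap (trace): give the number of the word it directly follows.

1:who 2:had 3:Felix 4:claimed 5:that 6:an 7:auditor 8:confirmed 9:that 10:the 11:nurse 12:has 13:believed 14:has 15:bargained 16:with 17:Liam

The displaced element is "who" (word 1).
It is linked across 3 clause boundaries (that → that → Ø).
It functions as the subject of "bargained", so the gap sits immediately after word 13 ("believed").
Base order: Felix had claimed that an auditor confirmed that the nurse has believed that who has bargained with Liam.

13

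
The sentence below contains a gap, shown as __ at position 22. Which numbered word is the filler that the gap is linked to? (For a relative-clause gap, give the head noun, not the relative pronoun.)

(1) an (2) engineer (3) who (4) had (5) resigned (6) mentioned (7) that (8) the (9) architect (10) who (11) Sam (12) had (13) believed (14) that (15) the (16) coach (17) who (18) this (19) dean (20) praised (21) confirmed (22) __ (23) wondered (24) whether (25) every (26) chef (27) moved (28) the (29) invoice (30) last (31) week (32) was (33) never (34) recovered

9

The gap at 22 is the subject of "wondered", inside a relative clause.
The relative pronoun is "who" (word 10); it is bound by the head noun immediately before it.
Its filler is the head noun "architect", at word 9.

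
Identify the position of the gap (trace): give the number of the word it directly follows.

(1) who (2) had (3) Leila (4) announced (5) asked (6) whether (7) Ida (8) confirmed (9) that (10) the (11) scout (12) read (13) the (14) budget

4

The displaced element is "who" (word 1).
It is linked across 1 clause boundary (Ø).
It functions as the subject of "asked", so the gap sits immediately after word 4 ("announced").
Base order: Leila had announced that who asked whether Ida confirmed that the scout read the budget.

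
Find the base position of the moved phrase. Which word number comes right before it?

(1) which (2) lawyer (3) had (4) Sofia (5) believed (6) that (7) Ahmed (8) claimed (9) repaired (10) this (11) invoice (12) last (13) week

The displaced element is "which lawyer" (word 2).
It is linked across 2 clause boundaries (that → Ø).
It functions as the subject of "repaired", so the gap sits immediately after word 8 ("claimed").
Base order: Sofia had believed that Ahmed claimed that which lawyer repaired this invoice last week.

8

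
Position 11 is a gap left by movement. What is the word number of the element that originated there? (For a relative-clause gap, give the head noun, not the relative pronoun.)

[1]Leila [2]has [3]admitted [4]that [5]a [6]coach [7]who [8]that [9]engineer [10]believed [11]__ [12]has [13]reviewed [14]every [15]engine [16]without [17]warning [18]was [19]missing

6

The gap at 11 is the subject of "reviewed", inside a relative clause.
The relative pronoun is "who" (word 7); it is bound by the head noun immediately before it.
Its filler is the head noun "coach", at word 6.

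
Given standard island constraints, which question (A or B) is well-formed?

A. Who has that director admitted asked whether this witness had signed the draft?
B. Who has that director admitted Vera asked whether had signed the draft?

A

In B, the wh-phrase is extracted from inside a wh-island (introduced by "whether"), which blocks movement.
In A, the extraction path crosses only that-complement boundaries, which are transparent.
So A is grammatical.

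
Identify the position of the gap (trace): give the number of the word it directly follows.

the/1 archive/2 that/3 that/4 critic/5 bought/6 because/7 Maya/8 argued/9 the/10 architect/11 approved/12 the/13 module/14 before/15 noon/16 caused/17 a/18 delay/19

6

The displaced element is "the archive" (word 2).
It functions as the direct object of "bought", so the gap sits immediately after word 6 ("bought").
Base order: That critic bought the archive because Maya argued the architect approved the module before noon.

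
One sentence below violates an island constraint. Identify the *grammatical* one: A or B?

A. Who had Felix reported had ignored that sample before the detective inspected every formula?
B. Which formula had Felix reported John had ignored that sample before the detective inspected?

In B, the wh-phrase is extracted from inside an adjunct island (introduced by "before"), which blocks movement.
In A, the extraction path crosses only that-complement boundaries, which are transparent.
So A is grammatical.

A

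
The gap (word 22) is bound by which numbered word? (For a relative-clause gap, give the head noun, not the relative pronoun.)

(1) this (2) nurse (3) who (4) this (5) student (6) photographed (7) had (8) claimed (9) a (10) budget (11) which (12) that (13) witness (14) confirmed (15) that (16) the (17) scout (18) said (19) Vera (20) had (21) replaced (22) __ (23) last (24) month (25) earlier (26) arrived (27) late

10

The gap at 22 is the object of "replaced", inside a relative clause.
The relative pronoun is "which" (word 11); it is bound by the head noun immediately before it.
Its filler is the head noun "budget", at word 10.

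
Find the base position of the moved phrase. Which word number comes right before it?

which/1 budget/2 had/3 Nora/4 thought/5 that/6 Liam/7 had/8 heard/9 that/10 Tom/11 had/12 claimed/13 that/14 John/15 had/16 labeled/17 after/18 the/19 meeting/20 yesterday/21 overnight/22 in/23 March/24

The displaced element is "which budget" (word 2).
It is linked across 3 clause boundaries (that → that → that).
It functions as the direct object of "labeled", so the gap sits immediately after word 17 ("labeled").
Base order: Nora had thought that Liam had heard that Tom had claimed that John had labeled which budget after the meeting yesterday overnight in March.

17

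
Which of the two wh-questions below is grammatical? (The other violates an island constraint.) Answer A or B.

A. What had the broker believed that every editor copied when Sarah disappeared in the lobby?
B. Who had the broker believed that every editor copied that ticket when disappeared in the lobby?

In B, the wh-phrase is extracted from inside an adjunct island (introduced by "when"), which blocks movement.
In A, the extraction path crosses only that-complement boundaries, which are transparent.
So A is grammatical.

A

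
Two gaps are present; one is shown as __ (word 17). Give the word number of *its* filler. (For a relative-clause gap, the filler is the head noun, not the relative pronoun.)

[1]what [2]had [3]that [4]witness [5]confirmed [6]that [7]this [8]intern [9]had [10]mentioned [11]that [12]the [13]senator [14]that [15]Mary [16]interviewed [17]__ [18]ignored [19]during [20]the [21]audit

The marked gap is inside the relative clause, the direct object of "interviewed".
Its filler is the head noun "senator" (via "that"), at word 13.
(The other dependency links word 1 to a gap after word 18.)

13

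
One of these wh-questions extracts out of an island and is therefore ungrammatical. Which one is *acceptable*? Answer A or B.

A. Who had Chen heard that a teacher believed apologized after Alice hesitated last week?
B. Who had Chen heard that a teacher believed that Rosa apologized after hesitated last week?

In B, the wh-phrase is extracted from inside an adjunct island (introduced by "after"), which blocks movement.
In A, the extraction path crosses only that-complement boundaries, which are transparent.
So A is grammatical.

A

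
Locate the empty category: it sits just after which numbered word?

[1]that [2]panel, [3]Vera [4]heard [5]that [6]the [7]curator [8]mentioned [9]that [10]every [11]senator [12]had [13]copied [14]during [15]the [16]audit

13

The displaced element is "that panel" (word 2).
It is linked across 2 clause boundaries (that → that).
It functions as the direct object of "copied", so the gap sits immediately after word 13 ("copied").
Base order: Vera heard that the curator mentioned that every senator had copied that panel during the audit.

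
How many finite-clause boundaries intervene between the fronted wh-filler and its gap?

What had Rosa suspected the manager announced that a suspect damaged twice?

2

"what" is extracted from the object of "damaged".
Boundaries crossed, outermost first: [Ø], [that] — 2 in total.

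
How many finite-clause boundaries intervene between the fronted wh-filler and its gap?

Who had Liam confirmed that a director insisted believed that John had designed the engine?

2

"who" is extracted from the subject of "believed".
Boundaries crossed, outermost first: [that], [Ø] — 2 in total.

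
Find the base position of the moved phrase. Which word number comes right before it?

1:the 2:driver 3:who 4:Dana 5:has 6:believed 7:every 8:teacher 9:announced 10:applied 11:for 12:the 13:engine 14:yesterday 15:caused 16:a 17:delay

9

The displaced element is "the driver" (word 2).
It is linked across 2 clause boundaries (Ø → Ø).
It functions as the subject of "applied", so the gap sits immediately after word 9 ("announced").
Base order: Dana has believed every teacher announced the driver applied for the engine yesterday.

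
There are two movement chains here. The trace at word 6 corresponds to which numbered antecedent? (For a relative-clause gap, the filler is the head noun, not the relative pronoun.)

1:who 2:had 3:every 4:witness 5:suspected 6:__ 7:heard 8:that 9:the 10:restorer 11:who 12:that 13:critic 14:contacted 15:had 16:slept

1

The marked gap is the subject of "heard".
Its filler is the fronted wh-phrase "who", at word 1.
(The other dependency links word 10 to a gap after word 14.)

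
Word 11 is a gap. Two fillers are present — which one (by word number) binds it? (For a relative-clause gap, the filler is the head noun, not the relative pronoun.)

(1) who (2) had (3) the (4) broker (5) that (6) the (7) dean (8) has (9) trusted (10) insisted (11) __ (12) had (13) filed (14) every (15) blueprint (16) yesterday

The marked gap is the subject of "filed".
Its filler is the fronted wh-phrase "who", at word 1.
(The other dependency links word 4 to a gap after word 9.)

1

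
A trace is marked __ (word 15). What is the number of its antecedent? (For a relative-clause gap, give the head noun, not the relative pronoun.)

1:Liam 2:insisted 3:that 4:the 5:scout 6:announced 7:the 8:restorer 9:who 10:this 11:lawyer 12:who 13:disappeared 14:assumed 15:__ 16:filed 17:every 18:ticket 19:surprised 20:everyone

The gap at 15 is the subject of "filed", inside a relative clause.
The relative pronoun is "who" (word 9); it is bound by the head noun immediately before it.
Its filler is the head noun "restorer", at word 8.

8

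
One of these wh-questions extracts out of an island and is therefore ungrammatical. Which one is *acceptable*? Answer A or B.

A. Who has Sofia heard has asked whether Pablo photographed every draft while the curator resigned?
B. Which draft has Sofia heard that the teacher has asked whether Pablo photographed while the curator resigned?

A

In B, the wh-phrase is extracted from inside a wh-island (introduced by "whether"), which blocks movement.
In A, the extraction path crosses only that-complement boundaries, which are transparent.
So A is grammatical.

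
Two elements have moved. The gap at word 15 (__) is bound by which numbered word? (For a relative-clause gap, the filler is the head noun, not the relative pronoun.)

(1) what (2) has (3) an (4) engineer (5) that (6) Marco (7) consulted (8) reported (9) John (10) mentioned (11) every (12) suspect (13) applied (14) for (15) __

The marked gap is the object of the preposition "for" of "applied".
Its filler is the fronted wh-phrase "what", at word 1.
(The other dependency links word 4 to a gap after word 7.)

1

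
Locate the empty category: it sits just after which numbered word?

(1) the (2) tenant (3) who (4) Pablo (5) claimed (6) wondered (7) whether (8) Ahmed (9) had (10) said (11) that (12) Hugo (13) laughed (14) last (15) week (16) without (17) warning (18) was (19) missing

5

The displaced element is "the tenant" (word 2).
It is linked across 1 clause boundary (Ø).
It functions as the subject of "wondered", so the gap sits immediately after word 5 ("claimed").
Base order: Pablo claimed that the tenant wondered whether Ahmed had said that Hugo laughed last week without warning.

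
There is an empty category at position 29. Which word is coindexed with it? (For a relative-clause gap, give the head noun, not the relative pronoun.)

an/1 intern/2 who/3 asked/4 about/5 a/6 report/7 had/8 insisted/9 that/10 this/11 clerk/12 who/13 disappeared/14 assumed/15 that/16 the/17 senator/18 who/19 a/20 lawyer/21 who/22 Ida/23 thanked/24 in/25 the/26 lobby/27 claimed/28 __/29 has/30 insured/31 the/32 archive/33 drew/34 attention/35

The gap at 29 is the subject of "insured", inside a relative clause.
The relative pronoun is "who" (word 19); it is bound by the head noun immediately before it.
Its filler is the head noun "senator", at word 18.

18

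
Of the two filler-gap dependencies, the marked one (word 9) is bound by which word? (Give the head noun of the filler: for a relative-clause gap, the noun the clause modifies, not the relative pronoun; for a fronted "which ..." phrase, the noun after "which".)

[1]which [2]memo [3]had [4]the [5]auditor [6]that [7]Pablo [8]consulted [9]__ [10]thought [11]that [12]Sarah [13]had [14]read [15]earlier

5

The marked gap is inside the relative clause, the direct object of "consulted".
Its filler is the head noun "auditor" (via "that"), at word 5.
(The other dependency links word 2 to a gap after word 14.)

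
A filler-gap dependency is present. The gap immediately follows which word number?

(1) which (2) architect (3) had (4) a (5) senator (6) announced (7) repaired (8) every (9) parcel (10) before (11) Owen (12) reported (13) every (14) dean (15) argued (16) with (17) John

The displaced element is "which architect" (word 2).
It is linked across 1 clause boundary (Ø).
It functions as the subject of "repaired", so the gap sits immediately after word 6 ("announced").
Base order: A senator had announced that which architect repaired every parcel before Owen reported every dean argued with John.

6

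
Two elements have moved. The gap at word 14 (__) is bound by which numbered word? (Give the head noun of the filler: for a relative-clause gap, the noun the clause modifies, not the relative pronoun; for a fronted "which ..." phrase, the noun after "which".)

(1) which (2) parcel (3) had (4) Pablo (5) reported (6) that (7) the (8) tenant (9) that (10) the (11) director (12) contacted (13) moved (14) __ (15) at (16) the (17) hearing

2

The marked gap is the direct object of "moved".
Its filler is the fronted wh-phrase "which parcel", at word 2.
(The other dependency links word 8 to a gap after word 12.)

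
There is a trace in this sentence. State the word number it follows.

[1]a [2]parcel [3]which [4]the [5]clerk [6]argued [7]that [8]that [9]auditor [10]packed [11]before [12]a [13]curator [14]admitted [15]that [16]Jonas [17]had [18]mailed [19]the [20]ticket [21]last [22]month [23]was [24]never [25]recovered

10

The displaced element is "a parcel" (word 2).
It is linked across 1 clause boundary (that).
It functions as the direct object of "packed", so the gap sits immediately after word 10 ("packed").
Base order: The clerk argued that that auditor packed a parcel before a curator admitted that Jonas had mailed the ticket last month.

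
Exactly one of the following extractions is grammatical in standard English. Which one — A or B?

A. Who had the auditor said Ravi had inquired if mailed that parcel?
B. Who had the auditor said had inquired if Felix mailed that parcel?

In A, the wh-phrase is extracted from inside a wh-island (introduced by "if"), which blocks movement.
In B, the extraction path crosses only that-complement boundaries, which are transparent.
So B is grammatical.

B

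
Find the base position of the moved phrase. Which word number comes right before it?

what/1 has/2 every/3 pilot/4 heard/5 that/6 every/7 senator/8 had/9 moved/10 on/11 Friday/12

The displaced element is "what" (word 1).
It is linked across 1 clause boundary (that).
It functions as the direct object of "moved", so the gap sits immediately after word 10 ("moved").
Base order: Every pilot has heard that every senator had moved what on Friday.

10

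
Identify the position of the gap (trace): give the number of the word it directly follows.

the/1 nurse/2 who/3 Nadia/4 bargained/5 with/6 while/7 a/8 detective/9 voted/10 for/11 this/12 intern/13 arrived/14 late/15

The displaced element is "the nurse" (word 2).
It functions as the object of the preposition "with" of "bargained", so the gap sits immediately after word 6 ("with").
Base order: Nadia bargained with the nurse while a detective voted for this intern.

6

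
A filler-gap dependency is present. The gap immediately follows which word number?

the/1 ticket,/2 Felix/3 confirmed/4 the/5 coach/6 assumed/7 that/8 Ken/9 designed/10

The displaced element is "the ticket" (word 2).
It is linked across 2 clause boundaries (Ø → that).
It functions as the direct object of "designed", so the gap sits immediately after word 10 ("designed").
Base order: Felix confirmed the coach assumed that Ken designed the ticket.

10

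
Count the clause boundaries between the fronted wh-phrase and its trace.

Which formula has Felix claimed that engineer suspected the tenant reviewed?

"which formula" is extracted from the object of "reviewed".
Boundaries crossed, outermost first: [Ø], [Ø] — 2 in total.

2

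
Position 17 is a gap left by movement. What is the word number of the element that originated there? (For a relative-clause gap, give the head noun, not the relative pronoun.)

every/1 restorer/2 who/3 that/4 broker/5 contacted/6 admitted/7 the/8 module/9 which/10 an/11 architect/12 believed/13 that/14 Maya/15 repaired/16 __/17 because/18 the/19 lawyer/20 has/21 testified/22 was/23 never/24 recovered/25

The gap at 17 is the object of "repaired", inside a relative clause.
The relative pronoun is "which" (word 10); it is bound by the head noun immediately before it.
Its filler is the head noun "module", at word 9.

9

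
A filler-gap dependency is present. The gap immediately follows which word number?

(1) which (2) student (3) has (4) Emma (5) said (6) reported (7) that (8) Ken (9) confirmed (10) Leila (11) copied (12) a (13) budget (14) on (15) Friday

5

The displaced element is "which student" (word 2).
It is linked across 1 clause boundary (Ø).
It functions as the subject of "reported", so the gap sits immediately after word 5 ("said").
Base order: Emma has said that which student reported that Ken confirmed Leila copied a budget on Friday.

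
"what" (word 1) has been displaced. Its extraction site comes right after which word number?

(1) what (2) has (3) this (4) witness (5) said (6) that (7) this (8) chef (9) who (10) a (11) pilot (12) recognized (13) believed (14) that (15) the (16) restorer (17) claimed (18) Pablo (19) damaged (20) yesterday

The displaced element is "what" (word 1).
It is linked across 3 clause boundaries (that → that → Ø).
It functions as the direct object of "damaged", so the gap sits immediately after word 19 ("damaged").
Base order: This witness has said that this chef who a pilot recognized believed that the restorer claimed Pablo damaged what yesterday.

19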